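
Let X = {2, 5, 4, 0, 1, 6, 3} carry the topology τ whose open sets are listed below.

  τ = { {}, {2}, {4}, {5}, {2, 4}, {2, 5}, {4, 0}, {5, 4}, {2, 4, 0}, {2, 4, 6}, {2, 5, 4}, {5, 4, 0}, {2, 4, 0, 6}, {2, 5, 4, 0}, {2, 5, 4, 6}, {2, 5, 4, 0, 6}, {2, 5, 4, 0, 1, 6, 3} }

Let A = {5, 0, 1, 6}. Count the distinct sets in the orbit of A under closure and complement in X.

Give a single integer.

cl via duality: int({2, 4, 3}) = {2, 4}, so X∖{2, 4} = {5, 0, 1, 6, 3}
Write k for closure, c for complement:
  1. A     = {5, 0, 1, 6}
  2. kA    = {5, 0, 1, 6, 3}
  3. cA    = {2, 4, 3}
  4. ckA   = {2, 4}
  5. kcA   = {2, 4, 0, 1, 6, 3}
  6. ckcA  = {5}
  7. kckcA = {5, 1, 3}
  8. ckckcA = {2, 4, 0, 6}
applying k or c yields no new set

8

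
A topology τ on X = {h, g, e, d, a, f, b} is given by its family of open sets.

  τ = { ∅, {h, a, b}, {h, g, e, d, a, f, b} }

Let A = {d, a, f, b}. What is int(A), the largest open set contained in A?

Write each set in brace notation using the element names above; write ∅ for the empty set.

∅

open subsets of A: ∅; so int(A) = ∅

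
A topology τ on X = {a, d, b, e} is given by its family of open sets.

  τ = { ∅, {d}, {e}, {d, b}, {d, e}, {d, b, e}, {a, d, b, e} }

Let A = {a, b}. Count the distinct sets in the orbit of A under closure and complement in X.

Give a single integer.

complement {d, e}; its interior {d, e}; cl(A) = X∖{d, e} = {a, b}
With k = closure, c = complement:
  1. A     = {a, b}
  2. cA    = {d, e}
  3. kcA   = {a, d, b, e}
  4. ckcA  = ∅
k, c of each give nothing new

4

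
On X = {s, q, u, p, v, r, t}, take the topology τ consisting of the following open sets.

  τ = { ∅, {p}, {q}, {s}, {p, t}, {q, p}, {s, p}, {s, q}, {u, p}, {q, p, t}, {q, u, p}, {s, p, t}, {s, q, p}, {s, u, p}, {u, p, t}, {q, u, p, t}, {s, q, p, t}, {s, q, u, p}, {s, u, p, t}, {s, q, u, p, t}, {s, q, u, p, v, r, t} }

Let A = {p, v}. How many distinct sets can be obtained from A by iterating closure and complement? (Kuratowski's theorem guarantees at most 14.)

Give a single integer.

complement {s, q, u, r, t}; its interior {s, q}; cl(A) = X∖{s, q} = {u, p, v, r, t}
With k = closure, c = complement:
  1. A     = {p, v}
  2. kA    = {u, p, v, r, t}
  3. cA    = {s, q, u, r, t}
  4. ckA   = {s, q}
  5. kcA   = {s, q, u, v, r, t}
  6. kckA  = {s, q, v, r}
  7. ckcA  = {p}
  8. ckckA = {u, p, t}
k, c of each give nothing new

8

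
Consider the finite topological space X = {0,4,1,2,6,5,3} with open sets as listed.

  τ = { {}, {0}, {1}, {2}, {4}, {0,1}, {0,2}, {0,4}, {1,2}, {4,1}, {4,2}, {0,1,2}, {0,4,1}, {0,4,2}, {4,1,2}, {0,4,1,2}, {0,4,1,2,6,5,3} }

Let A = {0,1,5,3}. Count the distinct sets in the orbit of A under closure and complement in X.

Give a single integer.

6

cl via duality: int({4,2,6}) = {4,2}, so X∖{4,2} = {0,1,6,5,3}
Write k for closure, c for complement:
  1. A     = {0,1,5,3}
  2. kA    = {0,1,6,5,3}
  3. cA    = {4,2,6}
  4. ckA   = {4,2}
  5. kcA   = {4,2,6,5,3}
  6. ckcA  = {0,1}
applying k or c yields no new set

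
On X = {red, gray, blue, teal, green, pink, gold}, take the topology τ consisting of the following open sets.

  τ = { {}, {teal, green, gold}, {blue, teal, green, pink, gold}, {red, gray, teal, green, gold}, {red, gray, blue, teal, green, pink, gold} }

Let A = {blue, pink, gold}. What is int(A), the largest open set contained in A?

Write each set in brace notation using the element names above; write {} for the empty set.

{}

open subsets of A: {}; so int(A) = {}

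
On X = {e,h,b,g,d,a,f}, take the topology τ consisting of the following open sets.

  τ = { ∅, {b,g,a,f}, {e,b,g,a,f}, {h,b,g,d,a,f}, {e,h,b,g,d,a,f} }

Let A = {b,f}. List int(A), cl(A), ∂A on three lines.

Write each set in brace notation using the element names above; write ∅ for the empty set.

opens ⊆ A: ∅; union → int = ∅
complement {e,h,g,d,a}; its interior ∅; cl(A) = X∖∅ = {e,h,b,g,d,a,f}
boundary = {e,h,b,g,d,a,f} ∖ ∅ = {e,h,b,g,d,a,f}

int(A) = ∅
cl(A)  = {e,h,b,g,d,a,f}
∂A     = {e,h,b,g,d,a,f}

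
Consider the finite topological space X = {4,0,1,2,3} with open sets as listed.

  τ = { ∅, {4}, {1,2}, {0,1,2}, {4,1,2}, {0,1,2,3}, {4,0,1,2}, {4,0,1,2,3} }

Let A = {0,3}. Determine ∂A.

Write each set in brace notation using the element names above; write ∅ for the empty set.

{0,3}

interior: largest open inside A is ∅ (from ∅)
cl via duality: int({4,1,2}) = {4,1,2}, so X∖{4,1,2} = {0,3}
cl∖int = {0,3}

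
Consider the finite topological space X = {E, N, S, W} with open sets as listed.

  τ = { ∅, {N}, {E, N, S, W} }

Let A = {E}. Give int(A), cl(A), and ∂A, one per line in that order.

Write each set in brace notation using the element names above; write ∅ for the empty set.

open subsets of A: ∅; so int(A) = ∅
closure: X∖int(X∖A) = X∖{N} = {E, S, W}
∂A = {E, S, W} minus ∅ = {E, S, W}

int(A) = ∅
cl(A)  = {E, S, W}
∂A     = {E, S, W}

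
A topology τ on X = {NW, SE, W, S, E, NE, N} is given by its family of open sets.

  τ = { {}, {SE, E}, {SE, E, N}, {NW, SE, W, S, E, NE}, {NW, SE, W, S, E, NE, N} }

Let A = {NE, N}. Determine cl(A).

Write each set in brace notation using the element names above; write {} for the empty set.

X∖A={NW, SE, W, S, E}, int(X∖A)={SE, E}, hence cl(A)={NW, W, S, NE, N}

{NW, W, S, NE, N}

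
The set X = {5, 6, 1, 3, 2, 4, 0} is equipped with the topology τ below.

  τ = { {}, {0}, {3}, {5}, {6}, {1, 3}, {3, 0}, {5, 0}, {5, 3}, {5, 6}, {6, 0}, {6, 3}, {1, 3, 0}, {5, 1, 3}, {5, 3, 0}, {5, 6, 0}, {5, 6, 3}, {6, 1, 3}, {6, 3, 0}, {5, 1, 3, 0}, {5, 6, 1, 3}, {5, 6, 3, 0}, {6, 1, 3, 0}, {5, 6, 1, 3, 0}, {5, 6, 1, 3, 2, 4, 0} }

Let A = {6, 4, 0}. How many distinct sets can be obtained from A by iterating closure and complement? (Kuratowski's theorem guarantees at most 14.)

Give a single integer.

complement {5, 1, 3, 2}; its interior {5, 1, 3}; cl(A) = X∖{5, 1, 3} = {6, 2, 4, 0}
With k = closure, c = complement:
  1. A     = {6, 4, 0}
  2. kA    = {6, 2, 4, 0}
  3. cA    = {5, 1, 3, 2}
  4. ckA   = {5, 1, 3}
  5. kcA   = {5, 1, 3, 2, 4}
  6. ckcA  = {6, 0}
k, c of each give nothing new

6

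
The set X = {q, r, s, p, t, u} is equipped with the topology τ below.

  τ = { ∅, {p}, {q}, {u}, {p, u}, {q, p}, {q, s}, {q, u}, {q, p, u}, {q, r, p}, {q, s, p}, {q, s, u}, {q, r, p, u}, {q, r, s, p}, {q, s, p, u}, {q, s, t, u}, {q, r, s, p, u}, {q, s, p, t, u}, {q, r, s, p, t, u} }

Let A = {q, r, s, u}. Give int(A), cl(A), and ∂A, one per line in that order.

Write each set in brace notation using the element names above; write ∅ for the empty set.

interior: largest open inside A is {q, s, u} (from ∅, {q}, {u}, {q, u}, {q, s}, {q, s, u})
cl via duality: int({p, t}) = {p}, so X∖{p} = {q, r, s, t, u}
cl∖int = {r, t}

int(A) = {q, s, u}
cl(A)  = {q, r, s, t, u}
∂A     = {r, t}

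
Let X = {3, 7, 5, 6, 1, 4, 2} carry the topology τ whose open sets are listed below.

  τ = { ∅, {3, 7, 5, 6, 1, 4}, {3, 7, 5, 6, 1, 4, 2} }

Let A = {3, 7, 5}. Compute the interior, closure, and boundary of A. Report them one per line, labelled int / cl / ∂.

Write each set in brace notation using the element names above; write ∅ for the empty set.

int(A) = ∅
cl(A)  = {3, 7, 5, 6, 1, 4, 2}
∂A     = {3, 7, 5, 6, 1, 4, 2}

U open, U⊆A: ∅. int(A) = ⋃ = ∅
X∖A={6, 1, 4, 2}, int(X∖A)=∅, hence cl(A)={3, 7, 5, 6, 1, 4, 2}
∂A: remove int from cl → {3, 7, 5, 6, 1, 4, 2}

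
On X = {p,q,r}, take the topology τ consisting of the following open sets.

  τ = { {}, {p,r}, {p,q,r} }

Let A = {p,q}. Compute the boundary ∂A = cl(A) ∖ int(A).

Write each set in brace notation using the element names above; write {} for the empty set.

opens ⊆ A: {}; union → int = {}
complement {r}; its interior {}; cl(A) = X∖{} = {p,q,r}
boundary = {p,q,r} ∖ {} = {p,q,r}

{p,q,r}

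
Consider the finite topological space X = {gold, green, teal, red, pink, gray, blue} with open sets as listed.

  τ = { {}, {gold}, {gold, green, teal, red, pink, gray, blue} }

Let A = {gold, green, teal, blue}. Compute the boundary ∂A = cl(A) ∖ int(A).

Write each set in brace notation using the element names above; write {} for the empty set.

open subsets of A: {}, {gold}; so int(A) = {gold}
closure: X∖int(X∖A) = X∖{} = {gold, green, teal, red, pink, gray, blue}
∂A = {gold, green, teal, red, pink, gray, blue} minus {gold} = {green, teal, red, pink, gray, blue}

{green, teal, red, pink, gray, blue}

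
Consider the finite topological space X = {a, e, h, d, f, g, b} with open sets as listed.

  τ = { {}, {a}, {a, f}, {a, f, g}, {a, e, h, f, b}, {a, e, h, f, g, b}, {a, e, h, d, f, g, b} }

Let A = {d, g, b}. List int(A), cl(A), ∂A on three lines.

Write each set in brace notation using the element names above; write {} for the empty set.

interior: largest open inside A is {} (from {})
cl via duality: int({a, e, h, f}) = {a, f}, so X∖{a, f} = {e, h, d, g, b}
cl∖int = {e, h, d, g, b}

int(A) = {}
cl(A)  = {e, h, d, g, b}
∂A     = {e, h, d, g, b}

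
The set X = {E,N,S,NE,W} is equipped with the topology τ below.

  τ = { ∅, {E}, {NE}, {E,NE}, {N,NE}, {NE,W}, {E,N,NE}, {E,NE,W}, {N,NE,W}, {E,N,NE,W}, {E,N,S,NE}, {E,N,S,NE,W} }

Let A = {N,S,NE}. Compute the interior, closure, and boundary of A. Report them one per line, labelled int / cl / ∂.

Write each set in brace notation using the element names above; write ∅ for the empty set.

int(A) = {N,NE}
cl(A)  = {N,S,NE,W}
∂A     = {S,W}

U open, U⊆A: ∅, {NE}, {N,NE}. int(A) = ⋃ = {N,NE}
X∖A={E,W}, int(X∖A)={E}, hence cl(A)={N,S,NE,W}
∂A: remove int from cl → {S,W}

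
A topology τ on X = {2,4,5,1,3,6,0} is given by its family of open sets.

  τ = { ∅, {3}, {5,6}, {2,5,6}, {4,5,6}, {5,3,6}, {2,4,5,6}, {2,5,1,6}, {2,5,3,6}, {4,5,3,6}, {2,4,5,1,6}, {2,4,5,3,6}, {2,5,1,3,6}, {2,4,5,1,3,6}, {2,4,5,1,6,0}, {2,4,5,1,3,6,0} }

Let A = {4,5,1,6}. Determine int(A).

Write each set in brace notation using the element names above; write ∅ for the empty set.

{4,5,6}

U open, U⊆A: ∅, {5,6}, {4,5,6}. int(A) = ⋃ = {4,5,6}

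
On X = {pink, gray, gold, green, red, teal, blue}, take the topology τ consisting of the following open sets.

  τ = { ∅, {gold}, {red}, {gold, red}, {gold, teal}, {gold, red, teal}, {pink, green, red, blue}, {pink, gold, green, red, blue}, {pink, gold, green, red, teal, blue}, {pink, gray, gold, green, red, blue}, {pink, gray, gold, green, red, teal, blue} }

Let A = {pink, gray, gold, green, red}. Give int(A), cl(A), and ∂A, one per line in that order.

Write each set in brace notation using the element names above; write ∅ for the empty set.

open subsets of A: ∅, {red}, {gold}, {gold, red}; so int(A) = {gold, red}
closure: X∖int(X∖A) = X∖∅ = {pink, gray, gold, green, red, teal, blue}
∂A = {pink, gray, gold, green, red, teal, blue} minus {gold, red} = {pink, gray, green, teal, blue}

int(A) = {gold, red}
cl(A)  = {pink, gray, gold, green, red, teal, blue}
∂A     = {pink, gray, green, teal, blue}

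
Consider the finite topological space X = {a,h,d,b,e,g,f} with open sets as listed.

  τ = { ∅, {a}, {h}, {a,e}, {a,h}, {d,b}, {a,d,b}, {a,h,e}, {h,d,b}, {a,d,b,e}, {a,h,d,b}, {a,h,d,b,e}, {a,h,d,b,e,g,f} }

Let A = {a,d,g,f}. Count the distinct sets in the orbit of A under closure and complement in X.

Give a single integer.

12

complement {h,b,e}; its interior {h}; cl(A) = X∖{h} = {a,d,b,e,g,f}
With k = closure, c = complement:
  1. A     = {a,d,g,f}
  2. kA    = {a,d,b,e,g,f}
  3. cA    = {h,b,e}
  4. ckA   = {h}
  5. kcA   = {h,d,b,e,g,f}
  6. kckA  = {h,g,f}
  7. ckcA  = {a}
  8. ckckA = {a,d,b,e}
  9. kckcA = {a,e,g,f}
  10. ckckcA = {h,d,b}
  11. kckckcA = {h,d,b,g,f}
  12. ckckckcA = {a,e}
k, c of each give nothing new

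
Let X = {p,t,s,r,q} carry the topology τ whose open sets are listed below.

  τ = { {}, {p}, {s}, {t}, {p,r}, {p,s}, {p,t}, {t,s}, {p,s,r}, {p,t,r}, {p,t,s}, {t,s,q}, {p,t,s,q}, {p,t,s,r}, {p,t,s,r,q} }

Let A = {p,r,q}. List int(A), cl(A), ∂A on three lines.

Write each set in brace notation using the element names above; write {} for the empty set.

U open, U⊆A: {}, {p}, {p,r}. int(A) = ⋃ = {p,r}
X∖A={t,s}, int(X∖A)={t,s}, hence cl(A)={p,r,q}
∂A: remove int from cl → {q}

int(A) = {p,r}
cl(A)  = {p,r,q}
∂A     = {q}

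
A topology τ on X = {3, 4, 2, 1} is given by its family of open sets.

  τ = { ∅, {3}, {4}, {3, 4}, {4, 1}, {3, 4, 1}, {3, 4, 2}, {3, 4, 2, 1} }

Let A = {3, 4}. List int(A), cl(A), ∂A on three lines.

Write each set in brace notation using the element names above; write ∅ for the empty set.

int(A) = {3, 4}
cl(A)  = {3, 4, 2, 1}
∂A     = {2, 1}

U open, U⊆A: ∅, {4}, {3}, {3, 4}. int(A) = ⋃ = {3, 4}
X∖A={2, 1}, int(X∖A)=∅, hence cl(A)={3, 4, 2, 1}
∂A: remove int from cl → {2, 1}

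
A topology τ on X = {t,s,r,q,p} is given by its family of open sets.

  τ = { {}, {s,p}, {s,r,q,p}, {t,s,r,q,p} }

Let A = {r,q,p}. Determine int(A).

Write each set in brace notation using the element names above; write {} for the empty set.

{}

U open, U⊆A: {}. int(A) = ⋃ = {}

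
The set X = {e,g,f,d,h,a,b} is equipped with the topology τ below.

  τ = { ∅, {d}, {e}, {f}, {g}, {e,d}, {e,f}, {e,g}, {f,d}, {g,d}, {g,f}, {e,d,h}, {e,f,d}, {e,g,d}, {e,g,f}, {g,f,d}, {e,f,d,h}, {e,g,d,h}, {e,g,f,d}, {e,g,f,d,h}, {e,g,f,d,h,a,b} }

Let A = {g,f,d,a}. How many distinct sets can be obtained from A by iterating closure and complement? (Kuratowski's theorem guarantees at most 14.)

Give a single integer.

X∖A={e,h,b}, int(X∖A)={e}, hence cl(A)={g,f,d,h,a,b}
Orbit (k=closure, c=complement):
  1. A     = {g,f,d,a}
  2. kA    = {g,f,d,h,a,b}
  3. cA    = {e,h,b}
  4. ckA   = {e}
  5. kcA   = {e,h,a,b}
  6. ckcA  = {g,f,d}
(closed under both — stop)

6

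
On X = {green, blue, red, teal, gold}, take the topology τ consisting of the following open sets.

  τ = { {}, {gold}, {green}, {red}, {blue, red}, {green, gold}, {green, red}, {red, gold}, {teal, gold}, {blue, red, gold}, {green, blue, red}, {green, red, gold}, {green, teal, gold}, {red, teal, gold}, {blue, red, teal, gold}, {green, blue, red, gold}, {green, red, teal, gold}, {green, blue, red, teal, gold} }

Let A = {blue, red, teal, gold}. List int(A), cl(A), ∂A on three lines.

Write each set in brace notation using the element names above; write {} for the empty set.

interior: largest open inside A is {blue, red, teal, gold} (from {}, {gold}, {red}, {red, gold}, {teal, gold}, {blue, red}, {red, teal, gold}, {blue, red, gold}, {blue, red, teal, gold})
cl via duality: int({green}) = {green}, so X∖{green} = {blue, red, teal, gold}
cl∖int = {}

int(A) = {blue, red, teal, gold}
cl(A)  = {blue, red, teal, gold}
∂A     = {}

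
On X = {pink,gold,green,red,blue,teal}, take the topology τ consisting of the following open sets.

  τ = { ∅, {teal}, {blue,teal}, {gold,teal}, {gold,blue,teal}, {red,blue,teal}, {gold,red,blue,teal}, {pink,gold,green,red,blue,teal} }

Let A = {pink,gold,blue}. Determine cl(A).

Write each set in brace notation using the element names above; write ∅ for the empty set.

X∖A={green,red,teal}, int(X∖A)={teal}, hence cl(A)={pink,gold,green,red,blue}

{pink,gold,green,red,blue}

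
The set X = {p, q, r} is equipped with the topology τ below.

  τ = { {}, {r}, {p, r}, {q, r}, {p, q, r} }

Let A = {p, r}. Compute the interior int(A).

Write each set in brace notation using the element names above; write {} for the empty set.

U open, U⊆A: {}, {r}, {p, r}. int(A) = ⋃ = {p, r}

{p, r}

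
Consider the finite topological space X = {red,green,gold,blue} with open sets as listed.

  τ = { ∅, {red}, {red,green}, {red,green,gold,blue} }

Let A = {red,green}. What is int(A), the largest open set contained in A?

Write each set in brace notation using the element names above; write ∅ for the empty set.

interior: largest open inside A is {red,green} (from ∅, {red}, {red,green})

{red,green}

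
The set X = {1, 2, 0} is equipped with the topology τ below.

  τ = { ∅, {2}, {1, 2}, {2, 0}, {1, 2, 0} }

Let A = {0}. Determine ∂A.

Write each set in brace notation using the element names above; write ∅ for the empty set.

interior: largest open inside A is ∅ (from ∅)
cl via duality: int({1, 2}) = {1, 2}, so X∖{1, 2} = {0}
cl∖int = {0}

{0}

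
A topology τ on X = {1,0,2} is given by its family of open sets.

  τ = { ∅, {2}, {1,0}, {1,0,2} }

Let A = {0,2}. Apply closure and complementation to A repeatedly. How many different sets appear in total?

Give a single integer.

cl via duality: int({1}) = ∅, so X∖∅ = {1,0,2}
Write k for closure, c for complement:
  1. A     = {0,2}
  2. kA    = {1,0,2}
  3. cA    = {1}
  4. ckA   = ∅
  5. kcA   = {1,0}
  6. ckcA  = {2}
applying k or c yields no new set

6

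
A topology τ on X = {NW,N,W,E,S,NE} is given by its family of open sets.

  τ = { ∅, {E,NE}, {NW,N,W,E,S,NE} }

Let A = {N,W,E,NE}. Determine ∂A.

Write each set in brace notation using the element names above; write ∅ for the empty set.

{NW,N,W,S}

U open, U⊆A: ∅, {E,NE}. int(A) = ⋃ = {E,NE}
X∖A={NW,S}, int(X∖A)=∅, hence cl(A)={NW,N,W,E,S,NE}
∂A: remove int from cl → {NW,N,W,S}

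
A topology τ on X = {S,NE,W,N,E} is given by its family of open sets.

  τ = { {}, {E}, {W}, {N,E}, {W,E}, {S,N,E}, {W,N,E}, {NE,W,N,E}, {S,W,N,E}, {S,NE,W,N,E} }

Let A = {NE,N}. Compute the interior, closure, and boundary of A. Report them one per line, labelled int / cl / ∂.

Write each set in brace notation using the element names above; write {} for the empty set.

int(A) = {}
cl(A)  = {S,NE,N}
∂A     = {S,NE,N}

U open, U⊆A: {}. int(A) = ⋃ = {}
X∖A={S,W,E}, int(X∖A)={W,E}, hence cl(A)={S,NE,N}
∂A: remove int from cl → {S,NE,N}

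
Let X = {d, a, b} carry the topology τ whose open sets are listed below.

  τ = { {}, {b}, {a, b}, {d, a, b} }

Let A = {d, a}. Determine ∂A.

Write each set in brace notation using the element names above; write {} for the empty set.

U open, U⊆A: {}. int(A) = ⋃ = {}
X∖A={b}, int(X∖A)={b}, hence cl(A)={d, a}
∂A: remove int from cl → {d, a}

{d, a}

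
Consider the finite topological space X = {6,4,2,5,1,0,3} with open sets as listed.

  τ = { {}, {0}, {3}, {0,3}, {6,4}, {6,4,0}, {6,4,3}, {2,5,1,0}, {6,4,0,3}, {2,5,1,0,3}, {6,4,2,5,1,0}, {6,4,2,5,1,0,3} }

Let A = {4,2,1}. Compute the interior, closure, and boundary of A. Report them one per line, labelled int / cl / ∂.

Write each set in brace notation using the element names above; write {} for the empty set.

opens ⊆ A: {}; union → int = {}
complement {6,5,0,3}; its interior {0,3}; cl(A) = X∖{0,3} = {6,4,2,5,1}
boundary = {6,4,2,5,1} ∖ {} = {6,4,2,5,1}

int(A) = {}
cl(A)  = {6,4,2,5,1}
∂A     = {6,4,2,5,1}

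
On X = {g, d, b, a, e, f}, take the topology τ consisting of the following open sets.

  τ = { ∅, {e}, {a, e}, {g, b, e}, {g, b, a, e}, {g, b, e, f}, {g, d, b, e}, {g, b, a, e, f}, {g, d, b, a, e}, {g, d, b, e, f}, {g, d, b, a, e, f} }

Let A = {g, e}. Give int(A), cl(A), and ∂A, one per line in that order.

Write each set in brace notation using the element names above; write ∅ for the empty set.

int(A) = {e}
cl(A)  = {g, d, b, a, e, f}
∂A     = {g, d, b, a, f}

interior: largest open inside A is {e} (from ∅, {e})
cl via duality: int({d, b, a, f}) = ∅, so X∖∅ = {g, d, b, a, e, f}
cl∖int = {g, d, b, a, f}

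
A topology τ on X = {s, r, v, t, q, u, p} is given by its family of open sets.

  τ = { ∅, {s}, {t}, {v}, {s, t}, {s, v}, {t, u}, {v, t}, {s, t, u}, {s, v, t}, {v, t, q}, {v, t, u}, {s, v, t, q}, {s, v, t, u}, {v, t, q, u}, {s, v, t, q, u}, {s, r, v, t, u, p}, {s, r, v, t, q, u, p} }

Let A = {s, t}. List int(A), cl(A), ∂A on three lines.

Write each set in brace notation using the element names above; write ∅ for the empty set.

int(A) = {s, t}
cl(A)  = {s, r, t, q, u, p}
∂A     = {r, q, u, p}

U open, U⊆A: ∅, {t}, {s}, {s, t}. int(A) = ⋃ = {s, t}
X∖A={r, v, q, u, p}, int(X∖A)={v}, hence cl(A)={s, r, t, q, u, p}
∂A: remove int from cl → {r, q, u, p}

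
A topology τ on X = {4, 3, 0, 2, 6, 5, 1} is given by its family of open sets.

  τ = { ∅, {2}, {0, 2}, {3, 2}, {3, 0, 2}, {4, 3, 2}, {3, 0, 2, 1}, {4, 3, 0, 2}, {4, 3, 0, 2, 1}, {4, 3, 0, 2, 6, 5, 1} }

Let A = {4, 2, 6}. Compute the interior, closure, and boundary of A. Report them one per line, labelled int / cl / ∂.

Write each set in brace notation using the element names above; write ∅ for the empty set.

int(A) = {2}
cl(A)  = {4, 3, 0, 2, 6, 5, 1}
∂A     = {4, 3, 0, 6, 5, 1}

open subsets of A: ∅, {2}; so int(A) = {2}
closure: X∖int(X∖A) = X∖∅ = {4, 3, 0, 2, 6, 5, 1}
∂A = {4, 3, 0, 2, 6, 5, 1} minus {2} = {4, 3, 0, 6, 5, 1}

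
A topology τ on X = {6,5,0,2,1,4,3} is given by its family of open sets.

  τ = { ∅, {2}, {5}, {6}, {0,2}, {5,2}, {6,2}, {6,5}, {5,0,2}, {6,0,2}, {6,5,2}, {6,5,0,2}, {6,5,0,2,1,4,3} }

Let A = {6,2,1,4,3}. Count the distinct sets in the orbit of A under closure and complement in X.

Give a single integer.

8

closure: X∖int(X∖A) = X∖{5} = {6,0,2,1,4,3}
Let k=closure and c=complement:
  1. A     = {6,2,1,4,3}
  2. kA    = {6,0,2,1,4,3}
  3. cA    = {5,0}
  4. ckA   = {5}
  5. kcA   = {5,0,1,4,3}
  6. kckA  = {5,1,4,3}
  7. ckcA  = {6,2}
  8. ckckA = {6,0,2}
— saturated at 8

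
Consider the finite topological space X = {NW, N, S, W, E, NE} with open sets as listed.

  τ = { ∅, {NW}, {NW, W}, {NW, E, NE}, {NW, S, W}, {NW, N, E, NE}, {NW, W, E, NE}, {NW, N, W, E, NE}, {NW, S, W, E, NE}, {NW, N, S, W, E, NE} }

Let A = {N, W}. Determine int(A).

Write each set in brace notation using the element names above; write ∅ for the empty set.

∅

interior: largest open inside A is ∅ (from ∅)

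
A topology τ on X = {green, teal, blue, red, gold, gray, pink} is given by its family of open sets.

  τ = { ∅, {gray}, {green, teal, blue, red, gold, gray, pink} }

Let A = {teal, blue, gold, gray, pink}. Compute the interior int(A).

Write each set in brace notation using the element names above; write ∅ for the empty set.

opens ⊆ A: ∅, {gray}; union → int = {gray}

{gray}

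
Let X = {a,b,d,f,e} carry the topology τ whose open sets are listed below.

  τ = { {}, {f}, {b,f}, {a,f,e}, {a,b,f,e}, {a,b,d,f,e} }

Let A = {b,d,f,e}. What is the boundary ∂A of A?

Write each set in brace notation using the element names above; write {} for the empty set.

{a,d,e}

opens ⊆ A: {}, {f}, {b,f}; union → int = {b,f}
complement {a}; its interior {}; cl(A) = X∖{} = {a,b,d,f,e}
boundary = {a,b,d,f,e} ∖ {b,f} = {a,d,e}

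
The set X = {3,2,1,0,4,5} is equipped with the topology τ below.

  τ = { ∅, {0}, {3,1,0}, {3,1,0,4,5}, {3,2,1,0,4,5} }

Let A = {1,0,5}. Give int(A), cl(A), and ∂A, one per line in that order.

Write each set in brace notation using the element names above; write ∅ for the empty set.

int(A) = {0}
cl(A)  = {3,2,1,0,4,5}
∂A     = {3,2,1,4,5}

opens ⊆ A: ∅, {0}; union → int = {0}
complement {3,2,4}; its interior ∅; cl(A) = X∖∅ = {3,2,1,0,4,5}
boundary = {3,2,1,0,4,5} ∖ {0} = {3,2,1,4,5}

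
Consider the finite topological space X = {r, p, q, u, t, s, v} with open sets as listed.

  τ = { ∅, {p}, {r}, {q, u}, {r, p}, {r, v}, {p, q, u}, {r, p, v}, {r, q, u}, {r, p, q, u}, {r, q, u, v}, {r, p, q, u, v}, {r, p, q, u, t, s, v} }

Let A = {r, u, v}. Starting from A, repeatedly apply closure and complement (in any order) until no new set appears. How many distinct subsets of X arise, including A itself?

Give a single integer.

10

complement {p, q, t, s}; its interior {p}; cl(A) = X∖{p} = {r, q, u, t, s, v}
With k = closure, c = complement:
  1. A     = {r, u, v}
  2. kA    = {r, q, u, t, s, v}
  3. cA    = {p, q, t, s}
  4. ckA   = {p}
  5. kcA   = {p, q, u, t, s}
  6. kckA  = {p, t, s}
  7. ckcA  = {r, v}
  8. ckckA = {r, q, u, v}
  9. kckcA = {r, t, s, v}
  10. ckckcA = {p, q, u}
k, c of each give nothing new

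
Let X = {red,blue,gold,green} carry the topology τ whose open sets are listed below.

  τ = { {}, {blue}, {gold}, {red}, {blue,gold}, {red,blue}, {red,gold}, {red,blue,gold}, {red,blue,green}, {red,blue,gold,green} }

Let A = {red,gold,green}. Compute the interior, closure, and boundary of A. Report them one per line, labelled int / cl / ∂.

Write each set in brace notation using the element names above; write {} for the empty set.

int(A) = {red,gold}
cl(A)  = {red,gold,green}
∂A     = {green}

open subsets of A: {}, {red}, {gold}, {red,gold}; so int(A) = {red,gold}
closure: X∖int(X∖A) = X∖{blue} = {red,gold,green}
∂A = {red,gold,green} minus {red,gold} = {green}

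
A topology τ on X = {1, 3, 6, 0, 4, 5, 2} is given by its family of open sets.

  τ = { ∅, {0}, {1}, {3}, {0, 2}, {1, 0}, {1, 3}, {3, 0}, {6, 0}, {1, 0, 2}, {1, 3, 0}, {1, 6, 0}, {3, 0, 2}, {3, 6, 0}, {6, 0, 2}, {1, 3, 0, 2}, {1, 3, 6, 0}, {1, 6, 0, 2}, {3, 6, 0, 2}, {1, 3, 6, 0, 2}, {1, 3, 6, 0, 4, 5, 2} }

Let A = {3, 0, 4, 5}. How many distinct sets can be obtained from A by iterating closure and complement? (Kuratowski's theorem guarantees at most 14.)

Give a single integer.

8

complement {1, 6, 2}; its interior {1}; cl(A) = X∖{1} = {3, 6, 0, 4, 5, 2}
With k = closure, c = complement:
  1. A     = {3, 0, 4, 5}
  2. kA    = {3, 6, 0, 4, 5, 2}
  3. cA    = {1, 6, 2}
  4. ckA   = {1}
  5. kcA   = {1, 6, 4, 5, 2}
  6. kckA  = {1, 4, 5}
  7. ckcA  = {3, 0}
  8. ckckA = {3, 6, 0, 2}
k, c of each give nothing new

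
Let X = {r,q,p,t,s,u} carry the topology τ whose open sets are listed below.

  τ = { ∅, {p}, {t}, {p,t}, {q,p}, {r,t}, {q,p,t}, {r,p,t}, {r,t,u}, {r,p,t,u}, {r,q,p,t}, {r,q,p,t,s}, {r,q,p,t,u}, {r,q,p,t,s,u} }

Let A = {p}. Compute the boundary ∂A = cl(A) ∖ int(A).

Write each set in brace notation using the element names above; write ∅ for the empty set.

open subsets of A: ∅, {p}; so int(A) = {p}
closure: X∖int(X∖A) = X∖{r,t,u} = {q,p,s}
∂A = {q,p,s} minus {p} = {q,s}

{q,s}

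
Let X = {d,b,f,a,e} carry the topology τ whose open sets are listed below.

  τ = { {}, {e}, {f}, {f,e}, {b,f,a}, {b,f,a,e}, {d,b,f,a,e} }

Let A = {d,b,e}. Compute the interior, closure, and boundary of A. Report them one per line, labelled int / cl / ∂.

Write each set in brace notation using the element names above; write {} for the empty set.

opens ⊆ A: {}, {e}; union → int = {e}
complement {f,a}; its interior {f}; cl(A) = X∖{f} = {d,b,a,e}
boundary = {d,b,a,e} ∖ {e} = {d,b,a}

int(A) = {e}
cl(A)  = {d,b,a,e}
∂A     = {d,b,a}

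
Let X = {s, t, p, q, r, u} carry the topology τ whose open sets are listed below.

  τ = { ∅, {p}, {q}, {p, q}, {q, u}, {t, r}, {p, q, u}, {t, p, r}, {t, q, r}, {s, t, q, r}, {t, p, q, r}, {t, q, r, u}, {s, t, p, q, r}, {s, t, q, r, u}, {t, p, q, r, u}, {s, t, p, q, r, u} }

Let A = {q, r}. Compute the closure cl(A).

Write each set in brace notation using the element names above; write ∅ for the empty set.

cl via duality: int({s, t, p, u}) = {p}, so X∖{p} = {s, t, q, r, u}

{s, t, q, r, u}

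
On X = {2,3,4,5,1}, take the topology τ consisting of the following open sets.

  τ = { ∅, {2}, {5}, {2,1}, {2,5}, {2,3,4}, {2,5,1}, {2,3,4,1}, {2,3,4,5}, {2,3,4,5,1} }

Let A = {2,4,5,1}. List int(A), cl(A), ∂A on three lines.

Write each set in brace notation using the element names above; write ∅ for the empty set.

int(A) = {2,5,1}
cl(A)  = {2,3,4,5,1}
∂A     = {3,4}

U open, U⊆A: ∅, {2}, {5}, {2,1}, {2,5}, {2,5,1}. int(A) = ⋃ = {2,5,1}
X∖A={3}, int(X∖A)=∅, hence cl(A)={2,3,4,5,1}
∂A: remove int from cl → {3,4}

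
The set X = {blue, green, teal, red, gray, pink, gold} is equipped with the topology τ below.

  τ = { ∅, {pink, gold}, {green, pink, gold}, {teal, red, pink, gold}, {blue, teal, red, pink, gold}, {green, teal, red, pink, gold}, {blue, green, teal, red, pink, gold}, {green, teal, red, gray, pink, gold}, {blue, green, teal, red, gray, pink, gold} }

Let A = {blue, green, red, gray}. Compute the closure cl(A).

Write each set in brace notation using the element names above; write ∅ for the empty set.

{blue, green, teal, red, gray}

X∖A={teal, pink, gold}, int(X∖A)={pink, gold}, hence cl(A)={blue, green, teal, red, gray}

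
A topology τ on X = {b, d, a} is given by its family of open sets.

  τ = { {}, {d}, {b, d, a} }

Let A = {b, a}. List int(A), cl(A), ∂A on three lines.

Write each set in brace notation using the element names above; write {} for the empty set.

int(A) = {}
cl(A)  = {b, a}
∂A     = {b, a}

U open, U⊆A: {}. int(A) = ⋃ = {}
X∖A={d}, int(X∖A)={d}, hence cl(A)={b, a}
∂A: remove int from cl → {b, a}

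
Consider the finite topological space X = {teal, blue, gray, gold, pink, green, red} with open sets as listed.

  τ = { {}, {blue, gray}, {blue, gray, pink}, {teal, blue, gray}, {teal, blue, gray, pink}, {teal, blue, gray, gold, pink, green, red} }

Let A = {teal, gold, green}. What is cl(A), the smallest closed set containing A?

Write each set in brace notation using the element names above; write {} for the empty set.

cl via duality: int({blue, gray, pink, red}) = {blue, gray, pink}, so X∖{blue, gray, pink} = {teal, gold, green, red}

{teal, gold, green, red}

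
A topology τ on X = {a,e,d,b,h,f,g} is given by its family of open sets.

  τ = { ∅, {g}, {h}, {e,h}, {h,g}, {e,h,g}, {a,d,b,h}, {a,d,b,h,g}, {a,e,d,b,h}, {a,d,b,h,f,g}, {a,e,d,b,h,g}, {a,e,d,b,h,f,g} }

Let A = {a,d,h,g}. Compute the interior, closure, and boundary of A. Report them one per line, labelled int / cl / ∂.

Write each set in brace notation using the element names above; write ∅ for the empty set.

int(A) = {h,g}
cl(A)  = {a,e,d,b,h,f,g}
∂A     = {a,e,d,b,f}

opens ⊆ A: ∅, {g}, {h}, {h,g}; union → int = {h,g}
complement {e,b,f}; its interior ∅; cl(A) = X∖∅ = {a,e,d,b,h,f,g}
boundary = {a,e,d,b,h,f,g} ∖ {h,g} = {a,e,d,b,f}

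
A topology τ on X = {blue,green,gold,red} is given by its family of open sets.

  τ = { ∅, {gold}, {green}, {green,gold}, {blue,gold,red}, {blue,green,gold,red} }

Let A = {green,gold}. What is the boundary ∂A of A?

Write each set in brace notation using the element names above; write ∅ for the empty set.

{blue,red}

interior: largest open inside A is {green,gold} (from ∅, {gold}, {green}, {green,gold})
cl via duality: int({blue,red}) = ∅, so X∖∅ = {blue,green,gold,red}
cl∖int = {blue,red}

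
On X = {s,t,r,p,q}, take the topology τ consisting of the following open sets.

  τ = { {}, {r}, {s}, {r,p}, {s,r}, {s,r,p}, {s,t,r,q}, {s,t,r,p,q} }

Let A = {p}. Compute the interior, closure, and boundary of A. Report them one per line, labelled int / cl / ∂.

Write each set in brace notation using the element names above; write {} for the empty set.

U open, U⊆A: {}. int(A) = ⋃ = {}
X∖A={s,t,r,q}, int(X∖A)={s,t,r,q}, hence cl(A)={p}
∂A: remove int from cl → {p}

int(A) = {}
cl(A)  = {p}
∂A     = {p}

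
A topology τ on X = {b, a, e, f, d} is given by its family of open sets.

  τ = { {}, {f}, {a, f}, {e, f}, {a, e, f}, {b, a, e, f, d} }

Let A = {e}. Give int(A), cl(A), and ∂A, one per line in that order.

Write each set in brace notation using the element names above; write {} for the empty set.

int(A) = {}
cl(A)  = {b, e, d}
∂A     = {b, e, d}

interior: largest open inside A is {} (from {})
cl via duality: int({b, a, f, d}) = {a, f}, so X∖{a, f} = {b, e, d}
cl∖int = {b, e, d}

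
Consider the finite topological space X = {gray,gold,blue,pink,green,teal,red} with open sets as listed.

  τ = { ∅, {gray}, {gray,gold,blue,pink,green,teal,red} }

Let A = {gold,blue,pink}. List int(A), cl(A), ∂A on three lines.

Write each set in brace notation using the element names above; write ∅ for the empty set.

open subsets of A: ∅; so int(A) = ∅
closure: X∖int(X∖A) = X∖{gray} = {gold,blue,pink,green,teal,red}
∂A = {gold,blue,pink,green,teal,red} minus ∅ = {gold,blue,pink,green,teal,red}

int(A) = ∅
cl(A)  = {gold,blue,pink,green,teal,red}
∂A     = {gold,blue,pink,green,teal,red}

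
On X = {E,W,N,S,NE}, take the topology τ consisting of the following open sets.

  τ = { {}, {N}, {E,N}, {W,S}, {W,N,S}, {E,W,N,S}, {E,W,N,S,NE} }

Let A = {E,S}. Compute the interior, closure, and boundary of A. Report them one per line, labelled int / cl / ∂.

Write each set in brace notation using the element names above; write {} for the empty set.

int(A) = {}
cl(A)  = {E,W,S,NE}
∂A     = {E,W,S,NE}

opens ⊆ A: {}; union → int = {}
complement {W,N,NE}; its interior {N}; cl(A) = X∖{N} = {E,W,S,NE}
boundary = {E,W,S,NE} ∖ {} = {E,W,S,NE}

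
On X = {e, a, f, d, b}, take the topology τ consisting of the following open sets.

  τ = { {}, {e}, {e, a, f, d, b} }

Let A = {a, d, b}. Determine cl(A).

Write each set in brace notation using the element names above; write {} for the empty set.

X∖A={e, f}, int(X∖A)={e}, hence cl(A)={a, f, d, b}

{a, f, d, b}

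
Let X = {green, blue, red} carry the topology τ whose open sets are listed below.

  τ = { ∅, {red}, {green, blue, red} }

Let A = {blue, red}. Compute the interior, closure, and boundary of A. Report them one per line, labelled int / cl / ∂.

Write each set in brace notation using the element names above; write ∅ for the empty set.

int(A) = {red}
cl(A)  = {green, blue, red}
∂A     = {green, blue}

interior: largest open inside A is {red} (from ∅, {red})
cl via duality: int({green}) = ∅, so X∖∅ = {green, blue, red}
cl∖int = {green, blue}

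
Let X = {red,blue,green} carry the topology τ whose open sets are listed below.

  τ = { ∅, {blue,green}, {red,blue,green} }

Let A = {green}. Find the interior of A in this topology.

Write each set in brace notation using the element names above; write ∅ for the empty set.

U open, U⊆A: ∅. int(A) = ⋃ = ∅

∅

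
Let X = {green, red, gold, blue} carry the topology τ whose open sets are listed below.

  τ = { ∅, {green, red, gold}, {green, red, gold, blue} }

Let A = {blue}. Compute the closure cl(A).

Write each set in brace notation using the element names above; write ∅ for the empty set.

{blue}

closure: X∖int(X∖A) = X∖{green, red, gold} = {blue}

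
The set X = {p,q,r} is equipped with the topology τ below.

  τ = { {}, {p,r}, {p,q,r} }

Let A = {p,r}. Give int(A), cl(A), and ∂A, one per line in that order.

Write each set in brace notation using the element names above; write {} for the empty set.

open subsets of A: {}, {p,r}; so int(A) = {p,r}
closure: X∖int(X∖A) = X∖{} = {p,q,r}
∂A = {p,q,r} minus {p,r} = {q}

int(A) = {p,r}
cl(A)  = {p,q,r}
∂A     = {q}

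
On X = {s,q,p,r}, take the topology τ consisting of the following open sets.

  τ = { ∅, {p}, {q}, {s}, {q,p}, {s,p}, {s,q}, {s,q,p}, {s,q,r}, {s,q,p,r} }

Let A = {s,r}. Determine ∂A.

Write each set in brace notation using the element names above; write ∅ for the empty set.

open subsets of A: ∅, {s}; so int(A) = {s}
closure: X∖int(X∖A) = X∖{q,p} = {s,r}
∂A = {s,r} minus {s} = {r}

{r}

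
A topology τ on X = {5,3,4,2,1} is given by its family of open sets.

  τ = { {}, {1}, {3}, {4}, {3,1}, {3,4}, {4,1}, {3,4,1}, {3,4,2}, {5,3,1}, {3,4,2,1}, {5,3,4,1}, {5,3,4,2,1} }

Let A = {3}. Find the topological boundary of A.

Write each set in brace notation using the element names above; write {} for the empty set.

opens ⊆ A: {}, {3}; union → int = {3}
complement {5,4,2,1}; its interior {4,1}; cl(A) = X∖{4,1} = {5,3,2}
boundary = {5,3,2} ∖ {3} = {5,2}

{5,2}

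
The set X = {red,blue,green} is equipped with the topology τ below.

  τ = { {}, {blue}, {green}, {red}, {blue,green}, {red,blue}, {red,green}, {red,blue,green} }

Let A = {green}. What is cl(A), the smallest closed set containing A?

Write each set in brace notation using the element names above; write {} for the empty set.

cl via duality: int({red,blue}) = {red,blue}, so X∖{red,blue} = {green}

{green}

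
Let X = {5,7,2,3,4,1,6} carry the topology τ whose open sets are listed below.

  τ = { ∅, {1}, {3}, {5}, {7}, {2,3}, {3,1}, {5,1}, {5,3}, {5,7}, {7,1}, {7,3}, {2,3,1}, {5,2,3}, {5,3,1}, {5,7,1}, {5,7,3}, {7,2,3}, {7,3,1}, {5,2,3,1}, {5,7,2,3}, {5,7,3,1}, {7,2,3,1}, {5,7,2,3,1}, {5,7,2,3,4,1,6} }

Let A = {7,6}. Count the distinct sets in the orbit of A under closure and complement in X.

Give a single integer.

6

X∖A={5,2,3,4,1}, int(X∖A)={5,2,3,1}, hence cl(A)={7,4,6}
Orbit (k=closure, c=complement):
  1. A     = {7,6}
  2. kA    = {7,4,6}
  3. cA    = {5,2,3,4,1}
  4. ckA   = {5,2,3,1}
  5. kcA   = {5,2,3,4,1,6}
  6. ckcA  = {7}
(closed under both — stop)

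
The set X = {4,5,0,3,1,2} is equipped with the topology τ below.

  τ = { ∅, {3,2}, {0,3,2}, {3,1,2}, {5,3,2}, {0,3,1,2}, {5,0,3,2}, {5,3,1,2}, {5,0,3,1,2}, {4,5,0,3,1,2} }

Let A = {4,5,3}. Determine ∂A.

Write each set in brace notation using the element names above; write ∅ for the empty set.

interior: largest open inside A is ∅ (from ∅)
cl via duality: int({0,1,2}) = ∅, so X∖∅ = {4,5,0,3,1,2}
cl∖int = {4,5,0,3,1,2}

{4,5,0,3,1,2}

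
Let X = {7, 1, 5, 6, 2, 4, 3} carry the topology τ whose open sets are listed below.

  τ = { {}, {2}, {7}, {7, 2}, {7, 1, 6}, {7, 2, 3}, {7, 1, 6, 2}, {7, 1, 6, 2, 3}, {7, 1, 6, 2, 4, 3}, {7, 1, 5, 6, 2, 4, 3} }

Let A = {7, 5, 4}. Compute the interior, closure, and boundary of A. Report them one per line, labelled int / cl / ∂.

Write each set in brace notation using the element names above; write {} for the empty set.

U open, U⊆A: {}, {7}. int(A) = ⋃ = {7}
X∖A={1, 6, 2, 3}, int(X∖A)={2}, hence cl(A)={7, 1, 5, 6, 4, 3}
∂A: remove int from cl → {1, 5, 6, 4, 3}

int(A) = {7}
cl(A)  = {7, 1, 5, 6, 4, 3}
∂A     = {1, 5, 6, 4, 3}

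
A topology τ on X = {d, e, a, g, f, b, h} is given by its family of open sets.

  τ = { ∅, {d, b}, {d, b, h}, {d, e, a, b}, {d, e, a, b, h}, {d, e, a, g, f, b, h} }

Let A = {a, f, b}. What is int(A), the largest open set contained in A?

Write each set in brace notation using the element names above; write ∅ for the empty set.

∅

U open, U⊆A: ∅. int(A) = ⋃ = ∅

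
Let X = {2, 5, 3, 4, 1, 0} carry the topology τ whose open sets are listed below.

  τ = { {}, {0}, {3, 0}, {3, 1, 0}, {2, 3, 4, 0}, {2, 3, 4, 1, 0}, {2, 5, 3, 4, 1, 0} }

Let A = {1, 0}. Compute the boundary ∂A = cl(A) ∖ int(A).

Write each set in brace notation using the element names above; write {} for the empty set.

{2, 5, 3, 4, 1}

opens ⊆ A: {}, {0}; union → int = {0}
complement {2, 5, 3, 4}; its interior {}; cl(A) = X∖{} = {2, 5, 3, 4, 1, 0}
boundary = {2, 5, 3, 4, 1, 0} ∖ {0} = {2, 5, 3, 4, 1}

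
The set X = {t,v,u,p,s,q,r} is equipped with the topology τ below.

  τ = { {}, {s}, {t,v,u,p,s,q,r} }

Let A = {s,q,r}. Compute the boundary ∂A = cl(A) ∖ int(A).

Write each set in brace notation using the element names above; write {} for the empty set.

U open, U⊆A: {}, {s}. int(A) = ⋃ = {s}
X∖A={t,v,u,p}, int(X∖A)={}, hence cl(A)={t,v,u,p,s,q,r}
∂A: remove int from cl → {t,v,u,p,q,r}

{t,v,u,p,q,r}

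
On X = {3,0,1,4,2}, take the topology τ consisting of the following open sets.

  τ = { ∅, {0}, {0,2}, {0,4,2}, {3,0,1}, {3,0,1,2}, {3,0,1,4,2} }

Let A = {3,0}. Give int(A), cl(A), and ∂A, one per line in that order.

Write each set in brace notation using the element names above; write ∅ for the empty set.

open subsets of A: ∅, {0}; so int(A) = {0}
closure: X∖int(X∖A) = X∖∅ = {3,0,1,4,2}
∂A = {3,0,1,4,2} minus {0} = {3,1,4,2}

int(A) = {0}
cl(A)  = {3,0,1,4,2}
∂A     = {3,1,4,2}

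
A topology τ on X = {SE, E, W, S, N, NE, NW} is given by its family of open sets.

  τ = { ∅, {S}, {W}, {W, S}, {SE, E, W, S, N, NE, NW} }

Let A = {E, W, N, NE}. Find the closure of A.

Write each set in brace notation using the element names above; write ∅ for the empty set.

{SE, E, W, N, NE, NW}

closure: X∖int(X∖A) = X∖{S} = {SE, E, W, N, NE, NW}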